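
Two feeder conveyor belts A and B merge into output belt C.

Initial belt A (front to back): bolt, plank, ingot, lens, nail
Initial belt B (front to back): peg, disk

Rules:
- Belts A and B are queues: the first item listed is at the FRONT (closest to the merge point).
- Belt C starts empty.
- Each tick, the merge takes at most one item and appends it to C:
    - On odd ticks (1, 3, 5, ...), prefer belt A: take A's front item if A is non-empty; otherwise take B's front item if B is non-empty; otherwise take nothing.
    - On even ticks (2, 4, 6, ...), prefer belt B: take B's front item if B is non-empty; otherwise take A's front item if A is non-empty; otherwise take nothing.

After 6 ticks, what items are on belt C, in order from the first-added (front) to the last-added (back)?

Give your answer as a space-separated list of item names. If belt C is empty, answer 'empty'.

Answer: bolt peg plank disk ingot lens

Derivation:
Tick 1: prefer A, take bolt from A; A=[plank,ingot,lens,nail] B=[peg,disk] C=[bolt]
Tick 2: prefer B, take peg from B; A=[plank,ingot,lens,nail] B=[disk] C=[bolt,peg]
Tick 3: prefer A, take plank from A; A=[ingot,lens,nail] B=[disk] C=[bolt,peg,plank]
Tick 4: prefer B, take disk from B; A=[ingot,lens,nail] B=[-] C=[bolt,peg,plank,disk]
Tick 5: prefer A, take ingot from A; A=[lens,nail] B=[-] C=[bolt,peg,plank,disk,ingot]
Tick 6: prefer B, take lens from A; A=[nail] B=[-] C=[bolt,peg,plank,disk,ingot,lens]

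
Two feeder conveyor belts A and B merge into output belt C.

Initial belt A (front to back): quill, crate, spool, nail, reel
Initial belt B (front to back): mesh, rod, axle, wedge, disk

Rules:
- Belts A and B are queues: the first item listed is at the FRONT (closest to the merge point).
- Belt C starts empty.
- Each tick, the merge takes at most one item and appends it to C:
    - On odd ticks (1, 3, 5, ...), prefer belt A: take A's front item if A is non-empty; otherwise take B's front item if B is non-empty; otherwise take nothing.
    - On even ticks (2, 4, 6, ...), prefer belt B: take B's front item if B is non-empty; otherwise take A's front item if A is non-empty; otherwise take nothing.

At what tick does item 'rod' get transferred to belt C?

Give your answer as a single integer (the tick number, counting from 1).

Tick 1: prefer A, take quill from A; A=[crate,spool,nail,reel] B=[mesh,rod,axle,wedge,disk] C=[quill]
Tick 2: prefer B, take mesh from B; A=[crate,spool,nail,reel] B=[rod,axle,wedge,disk] C=[quill,mesh]
Tick 3: prefer A, take crate from A; A=[spool,nail,reel] B=[rod,axle,wedge,disk] C=[quill,mesh,crate]
Tick 4: prefer B, take rod from B; A=[spool,nail,reel] B=[axle,wedge,disk] C=[quill,mesh,crate,rod]

Answer: 4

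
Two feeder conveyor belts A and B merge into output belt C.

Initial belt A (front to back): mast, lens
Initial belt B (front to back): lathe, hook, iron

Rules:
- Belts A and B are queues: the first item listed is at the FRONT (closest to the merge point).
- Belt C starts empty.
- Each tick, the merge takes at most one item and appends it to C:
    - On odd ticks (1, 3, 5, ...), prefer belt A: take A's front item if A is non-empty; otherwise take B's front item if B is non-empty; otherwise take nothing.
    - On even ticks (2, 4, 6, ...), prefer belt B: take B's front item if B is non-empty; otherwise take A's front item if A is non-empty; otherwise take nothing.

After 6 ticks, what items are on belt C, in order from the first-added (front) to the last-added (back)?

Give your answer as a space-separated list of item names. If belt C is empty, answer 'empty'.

Tick 1: prefer A, take mast from A; A=[lens] B=[lathe,hook,iron] C=[mast]
Tick 2: prefer B, take lathe from B; A=[lens] B=[hook,iron] C=[mast,lathe]
Tick 3: prefer A, take lens from A; A=[-] B=[hook,iron] C=[mast,lathe,lens]
Tick 4: prefer B, take hook from B; A=[-] B=[iron] C=[mast,lathe,lens,hook]
Tick 5: prefer A, take iron from B; A=[-] B=[-] C=[mast,lathe,lens,hook,iron]
Tick 6: prefer B, both empty, nothing taken; A=[-] B=[-] C=[mast,lathe,lens,hook,iron]

Answer: mast lathe lens hook iron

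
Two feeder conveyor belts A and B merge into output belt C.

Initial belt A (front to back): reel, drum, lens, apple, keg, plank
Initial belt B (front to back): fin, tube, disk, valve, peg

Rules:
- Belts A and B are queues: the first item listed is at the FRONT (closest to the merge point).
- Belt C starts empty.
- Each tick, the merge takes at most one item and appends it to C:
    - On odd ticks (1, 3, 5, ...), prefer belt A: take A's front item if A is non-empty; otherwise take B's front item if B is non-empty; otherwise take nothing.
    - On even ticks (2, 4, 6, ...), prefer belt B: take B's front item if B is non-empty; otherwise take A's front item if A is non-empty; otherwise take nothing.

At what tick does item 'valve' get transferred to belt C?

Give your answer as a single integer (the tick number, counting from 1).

Tick 1: prefer A, take reel from A; A=[drum,lens,apple,keg,plank] B=[fin,tube,disk,valve,peg] C=[reel]
Tick 2: prefer B, take fin from B; A=[drum,lens,apple,keg,plank] B=[tube,disk,valve,peg] C=[reel,fin]
Tick 3: prefer A, take drum from A; A=[lens,apple,keg,plank] B=[tube,disk,valve,peg] C=[reel,fin,drum]
Tick 4: prefer B, take tube from B; A=[lens,apple,keg,plank] B=[disk,valve,peg] C=[reel,fin,drum,tube]
Tick 5: prefer A, take lens from A; A=[apple,keg,plank] B=[disk,valve,peg] C=[reel,fin,drum,tube,lens]
Tick 6: prefer B, take disk from B; A=[apple,keg,plank] B=[valve,peg] C=[reel,fin,drum,tube,lens,disk]
Tick 7: prefer A, take apple from A; A=[keg,plank] B=[valve,peg] C=[reel,fin,drum,tube,lens,disk,apple]
Tick 8: prefer B, take valve from B; A=[keg,plank] B=[peg] C=[reel,fin,drum,tube,lens,disk,apple,valve]

Answer: 8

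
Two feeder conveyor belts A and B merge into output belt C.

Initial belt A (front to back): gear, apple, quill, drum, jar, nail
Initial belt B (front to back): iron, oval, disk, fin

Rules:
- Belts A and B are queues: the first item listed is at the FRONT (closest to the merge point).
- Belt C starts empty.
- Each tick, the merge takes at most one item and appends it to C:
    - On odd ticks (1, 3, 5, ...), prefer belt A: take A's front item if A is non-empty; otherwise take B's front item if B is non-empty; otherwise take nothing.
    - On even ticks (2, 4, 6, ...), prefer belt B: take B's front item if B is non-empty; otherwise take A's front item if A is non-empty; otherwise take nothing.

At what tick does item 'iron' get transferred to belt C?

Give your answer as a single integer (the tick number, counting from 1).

Answer: 2

Derivation:
Tick 1: prefer A, take gear from A; A=[apple,quill,drum,jar,nail] B=[iron,oval,disk,fin] C=[gear]
Tick 2: prefer B, take iron from B; A=[apple,quill,drum,jar,nail] B=[oval,disk,fin] C=[gear,iron]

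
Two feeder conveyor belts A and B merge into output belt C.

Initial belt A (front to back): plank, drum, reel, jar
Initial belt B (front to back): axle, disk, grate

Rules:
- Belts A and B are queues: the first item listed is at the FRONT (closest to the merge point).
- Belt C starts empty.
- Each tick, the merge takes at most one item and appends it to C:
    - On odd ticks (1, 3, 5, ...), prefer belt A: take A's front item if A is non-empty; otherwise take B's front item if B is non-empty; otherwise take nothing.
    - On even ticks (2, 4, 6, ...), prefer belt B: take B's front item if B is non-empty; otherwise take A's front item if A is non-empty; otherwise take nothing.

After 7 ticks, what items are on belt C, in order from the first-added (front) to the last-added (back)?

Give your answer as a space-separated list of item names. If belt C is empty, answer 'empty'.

Answer: plank axle drum disk reel grate jar

Derivation:
Tick 1: prefer A, take plank from A; A=[drum,reel,jar] B=[axle,disk,grate] C=[plank]
Tick 2: prefer B, take axle from B; A=[drum,reel,jar] B=[disk,grate] C=[plank,axle]
Tick 3: prefer A, take drum from A; A=[reel,jar] B=[disk,grate] C=[plank,axle,drum]
Tick 4: prefer B, take disk from B; A=[reel,jar] B=[grate] C=[plank,axle,drum,disk]
Tick 5: prefer A, take reel from A; A=[jar] B=[grate] C=[plank,axle,drum,disk,reel]
Tick 6: prefer B, take grate from B; A=[jar] B=[-] C=[plank,axle,drum,disk,reel,grate]
Tick 7: prefer A, take jar from A; A=[-] B=[-] C=[plank,axle,drum,disk,reel,grate,jar]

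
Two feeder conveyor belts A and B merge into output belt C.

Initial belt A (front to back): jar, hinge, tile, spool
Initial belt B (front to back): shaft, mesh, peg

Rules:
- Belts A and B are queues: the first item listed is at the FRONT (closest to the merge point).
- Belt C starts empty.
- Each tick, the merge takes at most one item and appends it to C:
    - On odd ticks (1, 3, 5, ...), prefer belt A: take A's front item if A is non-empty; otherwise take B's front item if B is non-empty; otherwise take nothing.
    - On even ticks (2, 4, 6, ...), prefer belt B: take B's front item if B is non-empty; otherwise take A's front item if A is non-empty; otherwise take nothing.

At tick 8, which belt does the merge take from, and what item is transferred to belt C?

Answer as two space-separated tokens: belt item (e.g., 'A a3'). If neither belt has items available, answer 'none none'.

Answer: none none

Derivation:
Tick 1: prefer A, take jar from A; A=[hinge,tile,spool] B=[shaft,mesh,peg] C=[jar]
Tick 2: prefer B, take shaft from B; A=[hinge,tile,spool] B=[mesh,peg] C=[jar,shaft]
Tick 3: prefer A, take hinge from A; A=[tile,spool] B=[mesh,peg] C=[jar,shaft,hinge]
Tick 4: prefer B, take mesh from B; A=[tile,spool] B=[peg] C=[jar,shaft,hinge,mesh]
Tick 5: prefer A, take tile from A; A=[spool] B=[peg] C=[jar,shaft,hinge,mesh,tile]
Tick 6: prefer B, take peg from B; A=[spool] B=[-] C=[jar,shaft,hinge,mesh,tile,peg]
Tick 7: prefer A, take spool from A; A=[-] B=[-] C=[jar,shaft,hinge,mesh,tile,peg,spool]
Tick 8: prefer B, both empty, nothing taken; A=[-] B=[-] C=[jar,shaft,hinge,mesh,tile,peg,spool]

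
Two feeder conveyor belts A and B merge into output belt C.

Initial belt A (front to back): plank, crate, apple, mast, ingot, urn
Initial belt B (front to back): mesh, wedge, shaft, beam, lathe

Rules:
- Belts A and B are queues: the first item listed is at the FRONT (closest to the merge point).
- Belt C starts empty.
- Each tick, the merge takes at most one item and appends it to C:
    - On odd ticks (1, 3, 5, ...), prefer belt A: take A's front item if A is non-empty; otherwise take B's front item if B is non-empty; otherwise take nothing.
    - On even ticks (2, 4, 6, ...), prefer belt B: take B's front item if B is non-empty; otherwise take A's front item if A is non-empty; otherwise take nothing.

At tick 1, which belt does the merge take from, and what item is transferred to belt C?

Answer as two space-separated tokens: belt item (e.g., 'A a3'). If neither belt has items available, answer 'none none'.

Answer: A plank

Derivation:
Tick 1: prefer A, take plank from A; A=[crate,apple,mast,ingot,urn] B=[mesh,wedge,shaft,beam,lathe] C=[plank]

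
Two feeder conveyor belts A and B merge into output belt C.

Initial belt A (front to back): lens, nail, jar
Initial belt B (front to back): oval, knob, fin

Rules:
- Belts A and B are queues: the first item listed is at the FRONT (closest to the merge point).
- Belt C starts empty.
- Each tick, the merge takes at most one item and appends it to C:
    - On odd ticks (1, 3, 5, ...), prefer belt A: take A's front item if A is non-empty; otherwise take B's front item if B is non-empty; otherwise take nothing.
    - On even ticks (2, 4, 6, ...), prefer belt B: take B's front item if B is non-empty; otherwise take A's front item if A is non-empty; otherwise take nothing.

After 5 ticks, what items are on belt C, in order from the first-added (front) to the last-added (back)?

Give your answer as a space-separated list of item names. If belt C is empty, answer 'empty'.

Answer: lens oval nail knob jar

Derivation:
Tick 1: prefer A, take lens from A; A=[nail,jar] B=[oval,knob,fin] C=[lens]
Tick 2: prefer B, take oval from B; A=[nail,jar] B=[knob,fin] C=[lens,oval]
Tick 3: prefer A, take nail from A; A=[jar] B=[knob,fin] C=[lens,oval,nail]
Tick 4: prefer B, take knob from B; A=[jar] B=[fin] C=[lens,oval,nail,knob]
Tick 5: prefer A, take jar from A; A=[-] B=[fin] C=[lens,oval,nail,knob,jar]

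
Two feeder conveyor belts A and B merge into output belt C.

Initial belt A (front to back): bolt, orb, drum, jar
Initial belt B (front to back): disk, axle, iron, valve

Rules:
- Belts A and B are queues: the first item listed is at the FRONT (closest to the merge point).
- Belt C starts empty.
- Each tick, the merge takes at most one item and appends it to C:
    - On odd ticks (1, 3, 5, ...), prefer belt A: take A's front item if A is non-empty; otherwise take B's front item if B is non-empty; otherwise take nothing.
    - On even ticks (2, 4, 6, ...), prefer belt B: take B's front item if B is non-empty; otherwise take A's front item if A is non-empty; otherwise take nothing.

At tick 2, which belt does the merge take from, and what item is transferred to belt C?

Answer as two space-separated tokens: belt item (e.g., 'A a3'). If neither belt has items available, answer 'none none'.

Answer: B disk

Derivation:
Tick 1: prefer A, take bolt from A; A=[orb,drum,jar] B=[disk,axle,iron,valve] C=[bolt]
Tick 2: prefer B, take disk from B; A=[orb,drum,jar] B=[axle,iron,valve] C=[bolt,disk]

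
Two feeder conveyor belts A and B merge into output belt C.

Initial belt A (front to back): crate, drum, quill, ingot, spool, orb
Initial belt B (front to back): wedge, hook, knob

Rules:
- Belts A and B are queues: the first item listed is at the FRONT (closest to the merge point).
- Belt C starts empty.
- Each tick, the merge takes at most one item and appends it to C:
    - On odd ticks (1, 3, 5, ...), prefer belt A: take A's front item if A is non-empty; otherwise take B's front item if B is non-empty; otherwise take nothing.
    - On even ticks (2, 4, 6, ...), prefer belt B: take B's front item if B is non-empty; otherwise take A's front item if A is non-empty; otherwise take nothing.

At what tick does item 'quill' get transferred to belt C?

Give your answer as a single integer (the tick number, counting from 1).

Tick 1: prefer A, take crate from A; A=[drum,quill,ingot,spool,orb] B=[wedge,hook,knob] C=[crate]
Tick 2: prefer B, take wedge from B; A=[drum,quill,ingot,spool,orb] B=[hook,knob] C=[crate,wedge]
Tick 3: prefer A, take drum from A; A=[quill,ingot,spool,orb] B=[hook,knob] C=[crate,wedge,drum]
Tick 4: prefer B, take hook from B; A=[quill,ingot,spool,orb] B=[knob] C=[crate,wedge,drum,hook]
Tick 5: prefer A, take quill from A; A=[ingot,spool,orb] B=[knob] C=[crate,wedge,drum,hook,quill]

Answer: 5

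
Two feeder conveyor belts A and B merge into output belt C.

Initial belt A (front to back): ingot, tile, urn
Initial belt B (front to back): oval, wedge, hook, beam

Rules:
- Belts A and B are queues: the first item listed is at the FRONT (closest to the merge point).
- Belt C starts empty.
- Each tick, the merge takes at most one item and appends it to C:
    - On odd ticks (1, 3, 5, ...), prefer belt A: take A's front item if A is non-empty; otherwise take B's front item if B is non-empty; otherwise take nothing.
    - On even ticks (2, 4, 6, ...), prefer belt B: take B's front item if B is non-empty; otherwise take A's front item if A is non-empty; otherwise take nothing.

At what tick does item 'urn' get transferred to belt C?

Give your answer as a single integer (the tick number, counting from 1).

Tick 1: prefer A, take ingot from A; A=[tile,urn] B=[oval,wedge,hook,beam] C=[ingot]
Tick 2: prefer B, take oval from B; A=[tile,urn] B=[wedge,hook,beam] C=[ingot,oval]
Tick 3: prefer A, take tile from A; A=[urn] B=[wedge,hook,beam] C=[ingot,oval,tile]
Tick 4: prefer B, take wedge from B; A=[urn] B=[hook,beam] C=[ingot,oval,tile,wedge]
Tick 5: prefer A, take urn from A; A=[-] B=[hook,beam] C=[ingot,oval,tile,wedge,urn]

Answer: 5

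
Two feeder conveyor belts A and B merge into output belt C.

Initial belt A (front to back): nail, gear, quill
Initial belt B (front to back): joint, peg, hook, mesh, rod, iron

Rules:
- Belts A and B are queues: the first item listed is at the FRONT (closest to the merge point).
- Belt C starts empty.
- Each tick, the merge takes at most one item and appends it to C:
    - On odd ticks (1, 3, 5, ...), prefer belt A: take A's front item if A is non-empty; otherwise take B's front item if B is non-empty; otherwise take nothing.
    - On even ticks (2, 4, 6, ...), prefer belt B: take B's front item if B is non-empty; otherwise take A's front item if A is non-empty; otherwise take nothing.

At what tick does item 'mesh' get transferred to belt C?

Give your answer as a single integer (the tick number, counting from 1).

Answer: 7

Derivation:
Tick 1: prefer A, take nail from A; A=[gear,quill] B=[joint,peg,hook,mesh,rod,iron] C=[nail]
Tick 2: prefer B, take joint from B; A=[gear,quill] B=[peg,hook,mesh,rod,iron] C=[nail,joint]
Tick 3: prefer A, take gear from A; A=[quill] B=[peg,hook,mesh,rod,iron] C=[nail,joint,gear]
Tick 4: prefer B, take peg from B; A=[quill] B=[hook,mesh,rod,iron] C=[nail,joint,gear,peg]
Tick 5: prefer A, take quill from A; A=[-] B=[hook,mesh,rod,iron] C=[nail,joint,gear,peg,quill]
Tick 6: prefer B, take hook from B; A=[-] B=[mesh,rod,iron] C=[nail,joint,gear,peg,quill,hook]
Tick 7: prefer A, take mesh from B; A=[-] B=[rod,iron] C=[nail,joint,gear,peg,quill,hook,mesh]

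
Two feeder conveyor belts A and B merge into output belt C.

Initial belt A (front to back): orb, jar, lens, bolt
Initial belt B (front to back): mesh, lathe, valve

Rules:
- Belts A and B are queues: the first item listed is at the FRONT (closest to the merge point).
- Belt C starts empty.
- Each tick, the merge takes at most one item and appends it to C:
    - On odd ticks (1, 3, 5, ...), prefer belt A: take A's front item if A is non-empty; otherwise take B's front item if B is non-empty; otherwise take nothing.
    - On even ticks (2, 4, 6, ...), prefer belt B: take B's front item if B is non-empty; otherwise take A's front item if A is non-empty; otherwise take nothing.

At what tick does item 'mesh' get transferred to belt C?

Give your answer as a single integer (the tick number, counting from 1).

Answer: 2

Derivation:
Tick 1: prefer A, take orb from A; A=[jar,lens,bolt] B=[mesh,lathe,valve] C=[orb]
Tick 2: prefer B, take mesh from B; A=[jar,lens,bolt] B=[lathe,valve] C=[orb,mesh]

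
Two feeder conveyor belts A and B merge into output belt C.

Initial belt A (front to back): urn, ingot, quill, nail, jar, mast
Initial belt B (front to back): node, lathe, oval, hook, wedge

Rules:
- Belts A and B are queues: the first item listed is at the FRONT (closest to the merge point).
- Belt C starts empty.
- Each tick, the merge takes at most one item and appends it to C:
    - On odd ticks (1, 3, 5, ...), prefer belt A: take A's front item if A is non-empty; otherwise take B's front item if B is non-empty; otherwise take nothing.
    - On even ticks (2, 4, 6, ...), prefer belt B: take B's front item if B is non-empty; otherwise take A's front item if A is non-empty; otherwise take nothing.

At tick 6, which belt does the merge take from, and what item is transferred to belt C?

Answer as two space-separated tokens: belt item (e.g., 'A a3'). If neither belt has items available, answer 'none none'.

Answer: B oval

Derivation:
Tick 1: prefer A, take urn from A; A=[ingot,quill,nail,jar,mast] B=[node,lathe,oval,hook,wedge] C=[urn]
Tick 2: prefer B, take node from B; A=[ingot,quill,nail,jar,mast] B=[lathe,oval,hook,wedge] C=[urn,node]
Tick 3: prefer A, take ingot from A; A=[quill,nail,jar,mast] B=[lathe,oval,hook,wedge] C=[urn,node,ingot]
Tick 4: prefer B, take lathe from B; A=[quill,nail,jar,mast] B=[oval,hook,wedge] C=[urn,node,ingot,lathe]
Tick 5: prefer A, take quill from A; A=[nail,jar,mast] B=[oval,hook,wedge] C=[urn,node,ingot,lathe,quill]
Tick 6: prefer B, take oval from B; A=[nail,jar,mast] B=[hook,wedge] C=[urn,node,ingot,lathe,quill,oval]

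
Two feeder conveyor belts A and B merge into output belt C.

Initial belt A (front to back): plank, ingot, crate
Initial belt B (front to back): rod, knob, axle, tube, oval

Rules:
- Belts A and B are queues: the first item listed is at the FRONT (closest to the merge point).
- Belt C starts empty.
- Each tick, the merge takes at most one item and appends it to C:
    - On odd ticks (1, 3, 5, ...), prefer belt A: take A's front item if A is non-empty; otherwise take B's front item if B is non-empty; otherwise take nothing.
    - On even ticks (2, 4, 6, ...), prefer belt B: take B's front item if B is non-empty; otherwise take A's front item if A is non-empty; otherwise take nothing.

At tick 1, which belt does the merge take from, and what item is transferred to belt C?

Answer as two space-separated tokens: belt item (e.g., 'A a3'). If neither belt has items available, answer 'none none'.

Tick 1: prefer A, take plank from A; A=[ingot,crate] B=[rod,knob,axle,tube,oval] C=[plank]

Answer: A plank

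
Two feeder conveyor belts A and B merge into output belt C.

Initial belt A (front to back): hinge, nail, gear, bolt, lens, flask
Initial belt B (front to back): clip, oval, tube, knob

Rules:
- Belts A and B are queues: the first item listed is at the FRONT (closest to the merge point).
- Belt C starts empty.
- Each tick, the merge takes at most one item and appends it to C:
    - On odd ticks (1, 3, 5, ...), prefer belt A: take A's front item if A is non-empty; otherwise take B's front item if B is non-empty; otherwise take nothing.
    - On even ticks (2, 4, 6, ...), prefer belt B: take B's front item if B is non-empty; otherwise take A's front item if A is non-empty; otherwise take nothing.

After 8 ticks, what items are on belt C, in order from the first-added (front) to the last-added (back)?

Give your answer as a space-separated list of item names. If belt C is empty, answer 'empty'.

Tick 1: prefer A, take hinge from A; A=[nail,gear,bolt,lens,flask] B=[clip,oval,tube,knob] C=[hinge]
Tick 2: prefer B, take clip from B; A=[nail,gear,bolt,lens,flask] B=[oval,tube,knob] C=[hinge,clip]
Tick 3: prefer A, take nail from A; A=[gear,bolt,lens,flask] B=[oval,tube,knob] C=[hinge,clip,nail]
Tick 4: prefer B, take oval from B; A=[gear,bolt,lens,flask] B=[tube,knob] C=[hinge,clip,nail,oval]
Tick 5: prefer A, take gear from A; A=[bolt,lens,flask] B=[tube,knob] C=[hinge,clip,nail,oval,gear]
Tick 6: prefer B, take tube from B; A=[bolt,lens,flask] B=[knob] C=[hinge,clip,nail,oval,gear,tube]
Tick 7: prefer A, take bolt from A; A=[lens,flask] B=[knob] C=[hinge,clip,nail,oval,gear,tube,bolt]
Tick 8: prefer B, take knob from B; A=[lens,flask] B=[-] C=[hinge,clip,nail,oval,gear,tube,bolt,knob]

Answer: hinge clip nail oval gear tube bolt knob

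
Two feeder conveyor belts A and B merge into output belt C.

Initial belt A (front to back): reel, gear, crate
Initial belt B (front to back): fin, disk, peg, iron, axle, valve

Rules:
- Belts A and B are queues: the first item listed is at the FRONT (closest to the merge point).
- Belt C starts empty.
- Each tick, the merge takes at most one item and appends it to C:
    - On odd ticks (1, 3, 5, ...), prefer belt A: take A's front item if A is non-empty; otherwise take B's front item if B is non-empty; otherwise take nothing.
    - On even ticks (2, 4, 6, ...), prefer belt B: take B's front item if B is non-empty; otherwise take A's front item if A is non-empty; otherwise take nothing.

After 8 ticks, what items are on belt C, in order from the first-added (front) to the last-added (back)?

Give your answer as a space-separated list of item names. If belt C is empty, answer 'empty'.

Tick 1: prefer A, take reel from A; A=[gear,crate] B=[fin,disk,peg,iron,axle,valve] C=[reel]
Tick 2: prefer B, take fin from B; A=[gear,crate] B=[disk,peg,iron,axle,valve] C=[reel,fin]
Tick 3: prefer A, take gear from A; A=[crate] B=[disk,peg,iron,axle,valve] C=[reel,fin,gear]
Tick 4: prefer B, take disk from B; A=[crate] B=[peg,iron,axle,valve] C=[reel,fin,gear,disk]
Tick 5: prefer A, take crate from A; A=[-] B=[peg,iron,axle,valve] C=[reel,fin,gear,disk,crate]
Tick 6: prefer B, take peg from B; A=[-] B=[iron,axle,valve] C=[reel,fin,gear,disk,crate,peg]
Tick 7: prefer A, take iron from B; A=[-] B=[axle,valve] C=[reel,fin,gear,disk,crate,peg,iron]
Tick 8: prefer B, take axle from B; A=[-] B=[valve] C=[reel,fin,gear,disk,crate,peg,iron,axle]

Answer: reel fin gear disk crate peg iron axle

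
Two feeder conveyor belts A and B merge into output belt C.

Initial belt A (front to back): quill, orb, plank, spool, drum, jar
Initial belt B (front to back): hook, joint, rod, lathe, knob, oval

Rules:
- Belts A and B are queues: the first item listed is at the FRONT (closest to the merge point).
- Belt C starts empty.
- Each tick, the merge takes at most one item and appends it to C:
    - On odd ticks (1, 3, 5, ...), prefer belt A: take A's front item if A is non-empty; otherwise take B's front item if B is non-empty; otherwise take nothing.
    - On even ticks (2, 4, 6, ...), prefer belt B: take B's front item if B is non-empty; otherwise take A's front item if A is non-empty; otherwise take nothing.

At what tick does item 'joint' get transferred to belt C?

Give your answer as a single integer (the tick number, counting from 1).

Tick 1: prefer A, take quill from A; A=[orb,plank,spool,drum,jar] B=[hook,joint,rod,lathe,knob,oval] C=[quill]
Tick 2: prefer B, take hook from B; A=[orb,plank,spool,drum,jar] B=[joint,rod,lathe,knob,oval] C=[quill,hook]
Tick 3: prefer A, take orb from A; A=[plank,spool,drum,jar] B=[joint,rod,lathe,knob,oval] C=[quill,hook,orb]
Tick 4: prefer B, take joint from B; A=[plank,spool,drum,jar] B=[rod,lathe,knob,oval] C=[quill,hook,orb,joint]

Answer: 4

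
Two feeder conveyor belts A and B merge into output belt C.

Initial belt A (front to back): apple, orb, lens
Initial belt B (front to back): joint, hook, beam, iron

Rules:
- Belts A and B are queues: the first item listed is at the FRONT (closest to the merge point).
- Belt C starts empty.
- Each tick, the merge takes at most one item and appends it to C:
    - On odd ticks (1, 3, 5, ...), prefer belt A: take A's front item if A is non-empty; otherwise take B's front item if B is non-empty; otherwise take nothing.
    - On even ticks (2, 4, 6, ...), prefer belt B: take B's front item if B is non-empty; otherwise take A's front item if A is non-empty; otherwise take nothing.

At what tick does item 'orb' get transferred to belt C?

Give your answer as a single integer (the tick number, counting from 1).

Tick 1: prefer A, take apple from A; A=[orb,lens] B=[joint,hook,beam,iron] C=[apple]
Tick 2: prefer B, take joint from B; A=[orb,lens] B=[hook,beam,iron] C=[apple,joint]
Tick 3: prefer A, take orb from A; A=[lens] B=[hook,beam,iron] C=[apple,joint,orb]

Answer: 3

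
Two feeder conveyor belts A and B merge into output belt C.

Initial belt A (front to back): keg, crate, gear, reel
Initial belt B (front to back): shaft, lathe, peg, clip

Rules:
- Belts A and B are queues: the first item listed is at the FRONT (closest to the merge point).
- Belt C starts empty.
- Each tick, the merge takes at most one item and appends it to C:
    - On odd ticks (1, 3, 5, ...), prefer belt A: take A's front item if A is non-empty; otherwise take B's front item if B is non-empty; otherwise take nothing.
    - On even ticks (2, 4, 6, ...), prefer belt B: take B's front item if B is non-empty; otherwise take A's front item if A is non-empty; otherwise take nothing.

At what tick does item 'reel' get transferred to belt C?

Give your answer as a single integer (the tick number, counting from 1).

Answer: 7

Derivation:
Tick 1: prefer A, take keg from A; A=[crate,gear,reel] B=[shaft,lathe,peg,clip] C=[keg]
Tick 2: prefer B, take shaft from B; A=[crate,gear,reel] B=[lathe,peg,clip] C=[keg,shaft]
Tick 3: prefer A, take crate from A; A=[gear,reel] B=[lathe,peg,clip] C=[keg,shaft,crate]
Tick 4: prefer B, take lathe from B; A=[gear,reel] B=[peg,clip] C=[keg,shaft,crate,lathe]
Tick 5: prefer A, take gear from A; A=[reel] B=[peg,clip] C=[keg,shaft,crate,lathe,gear]
Tick 6: prefer B, take peg from B; A=[reel] B=[clip] C=[keg,shaft,crate,lathe,gear,peg]
Tick 7: prefer A, take reel from A; A=[-] B=[clip] C=[keg,shaft,crate,lathe,gear,peg,reel]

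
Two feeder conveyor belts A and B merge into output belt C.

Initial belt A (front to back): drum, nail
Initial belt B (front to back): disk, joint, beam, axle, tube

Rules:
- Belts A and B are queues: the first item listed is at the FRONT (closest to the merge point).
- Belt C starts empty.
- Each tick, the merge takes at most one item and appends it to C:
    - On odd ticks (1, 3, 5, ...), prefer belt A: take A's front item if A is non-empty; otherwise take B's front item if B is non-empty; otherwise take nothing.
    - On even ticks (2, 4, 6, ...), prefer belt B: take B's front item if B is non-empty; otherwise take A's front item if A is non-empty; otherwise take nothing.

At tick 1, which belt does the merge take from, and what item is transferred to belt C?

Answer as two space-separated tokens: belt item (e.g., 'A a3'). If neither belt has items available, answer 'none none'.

Answer: A drum

Derivation:
Tick 1: prefer A, take drum from A; A=[nail] B=[disk,joint,beam,axle,tube] C=[drum]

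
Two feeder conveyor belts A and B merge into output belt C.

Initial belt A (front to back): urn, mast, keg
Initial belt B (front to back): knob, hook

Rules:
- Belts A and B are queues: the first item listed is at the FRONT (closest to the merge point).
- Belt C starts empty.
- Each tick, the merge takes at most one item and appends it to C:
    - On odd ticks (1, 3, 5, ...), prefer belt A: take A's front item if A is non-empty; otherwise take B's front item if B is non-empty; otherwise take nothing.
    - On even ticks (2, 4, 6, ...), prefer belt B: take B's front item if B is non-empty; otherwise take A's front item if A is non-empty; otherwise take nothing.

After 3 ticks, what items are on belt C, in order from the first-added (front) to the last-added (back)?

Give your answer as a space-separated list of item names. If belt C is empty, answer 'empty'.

Tick 1: prefer A, take urn from A; A=[mast,keg] B=[knob,hook] C=[urn]
Tick 2: prefer B, take knob from B; A=[mast,keg] B=[hook] C=[urn,knob]
Tick 3: prefer A, take mast from A; A=[keg] B=[hook] C=[urn,knob,mast]

Answer: urn knob mast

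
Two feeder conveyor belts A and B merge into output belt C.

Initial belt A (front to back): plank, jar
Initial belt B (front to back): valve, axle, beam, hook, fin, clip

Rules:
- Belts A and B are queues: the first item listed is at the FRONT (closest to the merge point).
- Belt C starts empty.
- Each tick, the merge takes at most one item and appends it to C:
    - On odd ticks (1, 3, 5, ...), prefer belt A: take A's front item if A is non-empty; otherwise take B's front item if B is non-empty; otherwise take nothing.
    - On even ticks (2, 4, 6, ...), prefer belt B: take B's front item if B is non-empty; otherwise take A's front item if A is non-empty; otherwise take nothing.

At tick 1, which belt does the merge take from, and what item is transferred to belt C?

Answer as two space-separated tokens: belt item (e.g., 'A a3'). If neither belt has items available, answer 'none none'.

Tick 1: prefer A, take plank from A; A=[jar] B=[valve,axle,beam,hook,fin,clip] C=[plank]

Answer: A plank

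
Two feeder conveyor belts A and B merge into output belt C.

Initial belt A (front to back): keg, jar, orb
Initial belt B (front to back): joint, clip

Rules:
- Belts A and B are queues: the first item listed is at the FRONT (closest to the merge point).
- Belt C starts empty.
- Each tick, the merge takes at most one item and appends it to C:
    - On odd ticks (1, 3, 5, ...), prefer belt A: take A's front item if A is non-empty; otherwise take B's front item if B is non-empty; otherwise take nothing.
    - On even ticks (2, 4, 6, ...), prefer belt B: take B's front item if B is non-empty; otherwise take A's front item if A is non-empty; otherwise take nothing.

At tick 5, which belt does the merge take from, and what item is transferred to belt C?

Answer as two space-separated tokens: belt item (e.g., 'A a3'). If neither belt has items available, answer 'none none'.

Answer: A orb

Derivation:
Tick 1: prefer A, take keg from A; A=[jar,orb] B=[joint,clip] C=[keg]
Tick 2: prefer B, take joint from B; A=[jar,orb] B=[clip] C=[keg,joint]
Tick 3: prefer A, take jar from A; A=[orb] B=[clip] C=[keg,joint,jar]
Tick 4: prefer B, take clip from B; A=[orb] B=[-] C=[keg,joint,jar,clip]
Tick 5: prefer A, take orb from A; A=[-] B=[-] C=[keg,joint,jar,clip,orb]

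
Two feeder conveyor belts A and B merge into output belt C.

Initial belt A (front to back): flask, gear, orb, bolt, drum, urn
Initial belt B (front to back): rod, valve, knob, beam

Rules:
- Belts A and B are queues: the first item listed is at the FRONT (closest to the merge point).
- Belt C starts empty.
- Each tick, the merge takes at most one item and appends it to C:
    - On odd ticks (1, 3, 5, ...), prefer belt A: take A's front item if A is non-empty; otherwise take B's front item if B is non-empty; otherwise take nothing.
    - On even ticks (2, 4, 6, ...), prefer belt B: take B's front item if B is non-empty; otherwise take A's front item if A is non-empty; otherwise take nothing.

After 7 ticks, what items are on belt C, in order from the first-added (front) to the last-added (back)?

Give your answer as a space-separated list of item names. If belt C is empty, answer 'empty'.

Answer: flask rod gear valve orb knob bolt

Derivation:
Tick 1: prefer A, take flask from A; A=[gear,orb,bolt,drum,urn] B=[rod,valve,knob,beam] C=[flask]
Tick 2: prefer B, take rod from B; A=[gear,orb,bolt,drum,urn] B=[valve,knob,beam] C=[flask,rod]
Tick 3: prefer A, take gear from A; A=[orb,bolt,drum,urn] B=[valve,knob,beam] C=[flask,rod,gear]
Tick 4: prefer B, take valve from B; A=[orb,bolt,drum,urn] B=[knob,beam] C=[flask,rod,gear,valve]
Tick 5: prefer A, take orb from A; A=[bolt,drum,urn] B=[knob,beam] C=[flask,rod,gear,valve,orb]
Tick 6: prefer B, take knob from B; A=[bolt,drum,urn] B=[beam] C=[flask,rod,gear,valve,orb,knob]
Tick 7: prefer A, take bolt from A; A=[drum,urn] B=[beam] C=[flask,rod,gear,valve,orb,knob,bolt]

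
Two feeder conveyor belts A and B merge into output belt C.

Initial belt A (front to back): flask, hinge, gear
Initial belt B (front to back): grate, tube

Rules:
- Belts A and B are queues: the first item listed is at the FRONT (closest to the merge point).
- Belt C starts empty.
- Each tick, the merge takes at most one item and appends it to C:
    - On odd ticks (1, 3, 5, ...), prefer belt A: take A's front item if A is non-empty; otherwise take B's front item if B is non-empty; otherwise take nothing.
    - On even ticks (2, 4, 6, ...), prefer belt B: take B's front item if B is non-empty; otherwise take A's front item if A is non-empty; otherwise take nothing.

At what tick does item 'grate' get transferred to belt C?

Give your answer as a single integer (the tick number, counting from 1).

Answer: 2

Derivation:
Tick 1: prefer A, take flask from A; A=[hinge,gear] B=[grate,tube] C=[flask]
Tick 2: prefer B, take grate from B; A=[hinge,gear] B=[tube] C=[flask,grate]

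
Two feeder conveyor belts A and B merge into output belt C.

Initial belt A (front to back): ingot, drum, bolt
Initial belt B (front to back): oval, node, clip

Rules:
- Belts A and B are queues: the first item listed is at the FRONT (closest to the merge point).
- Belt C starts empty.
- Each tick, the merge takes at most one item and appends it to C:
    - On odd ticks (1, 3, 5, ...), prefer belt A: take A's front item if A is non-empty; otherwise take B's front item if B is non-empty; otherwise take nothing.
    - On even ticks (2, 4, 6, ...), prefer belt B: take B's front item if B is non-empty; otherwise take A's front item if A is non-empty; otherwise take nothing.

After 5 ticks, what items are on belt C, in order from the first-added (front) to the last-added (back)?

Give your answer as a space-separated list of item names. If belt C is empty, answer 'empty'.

Answer: ingot oval drum node bolt

Derivation:
Tick 1: prefer A, take ingot from A; A=[drum,bolt] B=[oval,node,clip] C=[ingot]
Tick 2: prefer B, take oval from B; A=[drum,bolt] B=[node,clip] C=[ingot,oval]
Tick 3: prefer A, take drum from A; A=[bolt] B=[node,clip] C=[ingot,oval,drum]
Tick 4: prefer B, take node from B; A=[bolt] B=[clip] C=[ingot,oval,drum,node]
Tick 5: prefer A, take bolt from A; A=[-] B=[clip] C=[ingot,oval,drum,node,bolt]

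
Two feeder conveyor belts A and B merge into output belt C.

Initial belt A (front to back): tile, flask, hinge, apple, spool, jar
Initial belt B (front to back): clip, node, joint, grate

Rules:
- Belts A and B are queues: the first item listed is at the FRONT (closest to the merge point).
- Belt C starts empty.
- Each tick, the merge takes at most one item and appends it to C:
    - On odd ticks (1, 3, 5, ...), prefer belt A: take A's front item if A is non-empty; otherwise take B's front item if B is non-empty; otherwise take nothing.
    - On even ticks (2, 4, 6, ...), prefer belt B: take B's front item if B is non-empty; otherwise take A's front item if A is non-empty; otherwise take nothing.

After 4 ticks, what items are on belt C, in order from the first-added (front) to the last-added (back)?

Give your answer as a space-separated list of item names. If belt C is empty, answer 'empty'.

Answer: tile clip flask node

Derivation:
Tick 1: prefer A, take tile from A; A=[flask,hinge,apple,spool,jar] B=[clip,node,joint,grate] C=[tile]
Tick 2: prefer B, take clip from B; A=[flask,hinge,apple,spool,jar] B=[node,joint,grate] C=[tile,clip]
Tick 3: prefer A, take flask from A; A=[hinge,apple,spool,jar] B=[node,joint,grate] C=[tile,clip,flask]
Tick 4: prefer B, take node from B; A=[hinge,apple,spool,jar] B=[joint,grate] C=[tile,clip,flask,node]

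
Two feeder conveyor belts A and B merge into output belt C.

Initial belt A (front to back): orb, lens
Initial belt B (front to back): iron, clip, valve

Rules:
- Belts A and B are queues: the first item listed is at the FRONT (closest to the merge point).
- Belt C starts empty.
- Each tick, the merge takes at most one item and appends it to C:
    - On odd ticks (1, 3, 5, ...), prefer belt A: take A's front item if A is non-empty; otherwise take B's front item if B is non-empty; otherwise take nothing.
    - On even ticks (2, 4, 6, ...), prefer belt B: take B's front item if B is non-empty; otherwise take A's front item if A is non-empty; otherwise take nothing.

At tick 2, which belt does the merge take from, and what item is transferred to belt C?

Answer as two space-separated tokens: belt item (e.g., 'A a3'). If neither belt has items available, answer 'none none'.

Answer: B iron

Derivation:
Tick 1: prefer A, take orb from A; A=[lens] B=[iron,clip,valve] C=[orb]
Tick 2: prefer B, take iron from B; A=[lens] B=[clip,valve] C=[orb,iron]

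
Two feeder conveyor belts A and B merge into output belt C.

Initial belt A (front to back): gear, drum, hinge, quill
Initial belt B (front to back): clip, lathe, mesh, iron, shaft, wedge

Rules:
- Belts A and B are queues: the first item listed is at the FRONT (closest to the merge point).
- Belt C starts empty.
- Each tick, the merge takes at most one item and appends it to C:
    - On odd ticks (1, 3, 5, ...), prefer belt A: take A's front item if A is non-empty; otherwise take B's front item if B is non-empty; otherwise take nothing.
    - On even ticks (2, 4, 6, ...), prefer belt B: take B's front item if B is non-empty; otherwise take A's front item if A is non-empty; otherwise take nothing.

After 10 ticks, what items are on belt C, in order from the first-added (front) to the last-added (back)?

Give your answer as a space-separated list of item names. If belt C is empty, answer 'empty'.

Answer: gear clip drum lathe hinge mesh quill iron shaft wedge

Derivation:
Tick 1: prefer A, take gear from A; A=[drum,hinge,quill] B=[clip,lathe,mesh,iron,shaft,wedge] C=[gear]
Tick 2: prefer B, take clip from B; A=[drum,hinge,quill] B=[lathe,mesh,iron,shaft,wedge] C=[gear,clip]
Tick 3: prefer A, take drum from A; A=[hinge,quill] B=[lathe,mesh,iron,shaft,wedge] C=[gear,clip,drum]
Tick 4: prefer B, take lathe from B; A=[hinge,quill] B=[mesh,iron,shaft,wedge] C=[gear,clip,drum,lathe]
Tick 5: prefer A, take hinge from A; A=[quill] B=[mesh,iron,shaft,wedge] C=[gear,clip,drum,lathe,hinge]
Tick 6: prefer B, take mesh from B; A=[quill] B=[iron,shaft,wedge] C=[gear,clip,drum,lathe,hinge,mesh]
Tick 7: prefer A, take quill from A; A=[-] B=[iron,shaft,wedge] C=[gear,clip,drum,lathe,hinge,mesh,quill]
Tick 8: prefer B, take iron from B; A=[-] B=[shaft,wedge] C=[gear,clip,drum,lathe,hinge,mesh,quill,iron]
Tick 9: prefer A, take shaft from B; A=[-] B=[wedge] C=[gear,clip,drum,lathe,hinge,mesh,quill,iron,shaft]
Tick 10: prefer B, take wedge from B; A=[-] B=[-] C=[gear,clip,drum,lathe,hinge,mesh,quill,iron,shaft,wedge]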